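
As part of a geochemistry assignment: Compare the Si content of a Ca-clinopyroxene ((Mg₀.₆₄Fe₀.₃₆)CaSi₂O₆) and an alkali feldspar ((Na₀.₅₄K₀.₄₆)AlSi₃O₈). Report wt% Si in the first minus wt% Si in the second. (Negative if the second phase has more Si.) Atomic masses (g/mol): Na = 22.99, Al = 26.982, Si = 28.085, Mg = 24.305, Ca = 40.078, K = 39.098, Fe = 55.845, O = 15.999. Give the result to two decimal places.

First mineral: 56.170 g Si in 227.901 g formula = 24.65 wt% Si.
Second mineral: 84.255 g Si in 269.629 g formula = 31.25 wt% Si.
24.65% − 31.25% gives a difference of -6.60 percentage points.

-6.60 percentage points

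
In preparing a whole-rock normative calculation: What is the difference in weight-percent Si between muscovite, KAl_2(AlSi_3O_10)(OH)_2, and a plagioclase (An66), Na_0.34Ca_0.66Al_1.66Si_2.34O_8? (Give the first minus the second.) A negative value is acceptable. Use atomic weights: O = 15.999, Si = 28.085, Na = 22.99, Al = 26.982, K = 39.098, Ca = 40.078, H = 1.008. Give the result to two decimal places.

Si in KAl_2(AlSi_3O_10)(OH)_2: molar mass 398.303 g/mol; 3×28.085 = 84.255 g → 21.15 wt%.
Si in Na_0.34Ca_0.66Al_1.66Si_2.34O_8: molar mass 272.769 g/mol; 2.34×28.085 = 65.719 g → 24.09 wt%.
Difference = 21.15 − 24.09 = -2.94 percentage points.

-2.94 percentage points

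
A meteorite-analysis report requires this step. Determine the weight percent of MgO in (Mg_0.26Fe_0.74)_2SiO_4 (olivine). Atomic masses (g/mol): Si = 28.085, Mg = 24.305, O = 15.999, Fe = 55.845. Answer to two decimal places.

M((Mg_0.26Fe_0.74)_2SiO_4) = 187.370 g/mol; M(MgO) = 40.304 g/mol.
Moles MgO per formula unit = 0.52 Mg ÷ 1 = 0.5200.
MgO fraction = (0.5200 × 40.304) / 187.370 = 20.958/187.370 = 0.1119.

11.19 wt%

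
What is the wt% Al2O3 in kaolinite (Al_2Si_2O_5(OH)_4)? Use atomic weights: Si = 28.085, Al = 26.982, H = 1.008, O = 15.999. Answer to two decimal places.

Formula mass = 258.157 g/mol.
2 Al → 1.0000 mol Al2O3 per formula unit; M(Al2O3) = 101.961, so Al2O3 mass = 101.961 g.
101.961/258.157 × 100 = 39.50 wt%.

39.50 wt%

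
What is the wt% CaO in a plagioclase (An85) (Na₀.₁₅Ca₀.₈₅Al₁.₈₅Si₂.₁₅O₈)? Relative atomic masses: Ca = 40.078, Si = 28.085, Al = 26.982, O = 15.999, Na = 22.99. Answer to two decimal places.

17.28 wt%

Formula mass = 275.806 g/mol.
0.85 Ca → 0.8500 mol CaO per formula unit; M(CaO) = 56.077, so CaO mass = 47.665 g.
47.665/275.806 × 100 = 17.28 wt%.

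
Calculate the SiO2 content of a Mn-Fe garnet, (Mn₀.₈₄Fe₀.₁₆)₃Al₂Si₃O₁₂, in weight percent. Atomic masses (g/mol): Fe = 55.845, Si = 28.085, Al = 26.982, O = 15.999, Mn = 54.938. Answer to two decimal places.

Formula mass = 495.456 g/mol.
3 Si → 3.0000 mol SiO2 per formula unit; M(SiO2) = 60.083, so SiO2 mass = 180.249 g.
180.249/495.456 × 100 = 36.38 wt%.

36.38 wt%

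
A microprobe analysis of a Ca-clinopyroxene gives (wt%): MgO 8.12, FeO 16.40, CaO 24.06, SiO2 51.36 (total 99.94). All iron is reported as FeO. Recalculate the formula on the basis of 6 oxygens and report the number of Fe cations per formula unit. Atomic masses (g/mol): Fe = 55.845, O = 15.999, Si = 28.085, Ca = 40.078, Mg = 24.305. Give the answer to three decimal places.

0.533 Fe apfu

8.12 wt% MgO ÷ 40.304 g/mol = 0.20147 mol, giving 0.20147 Mg and 0.20147 O.
16.40 wt% FeO ÷ 71.844 g/mol = 0.22827 mol, giving 0.22827 Fe and 0.22827 O.
24.06 wt% CaO ÷ 56.077 g/mol = 0.42905 mol, giving 0.42905 Ca and 0.42905 O.
51.36 wt% SiO2 ÷ 60.083 g/mol = 0.85482 mol, giving 0.85482 Si and 1.70964 O.
Oxygen sums to 2.56843; scaling by 6/2.56843 = 2.33606 puts the formula on 6 O.
Fe: 0.22827 × 2.33606 = 0.533 atoms per formula unit.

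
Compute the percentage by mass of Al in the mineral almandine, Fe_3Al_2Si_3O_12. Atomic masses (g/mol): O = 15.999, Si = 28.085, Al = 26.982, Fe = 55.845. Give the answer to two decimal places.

10.84 weight percent

Formula mass = 3·55.845 + 2·26.982 + 3·28.085 + 12·15.999 = 497.742 g/mol, of which 53.964 g is Al.
So Al makes up 53.964/497.742 = 0.1084 of the mass, i.e. 10.84%.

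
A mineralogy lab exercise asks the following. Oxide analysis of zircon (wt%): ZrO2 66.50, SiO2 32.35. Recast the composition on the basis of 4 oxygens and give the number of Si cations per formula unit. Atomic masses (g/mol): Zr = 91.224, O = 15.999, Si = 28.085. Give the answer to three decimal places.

0.999 Si apfu

66.50 wt% ZrO2 ÷ 123.222 g/mol = 0.53968 mol, giving 0.53968 Zr and 1.07936 O.
32.35 wt% SiO2 ÷ 60.083 g/mol = 0.53842 mol, giving 0.53842 Si and 1.07684 O.
Oxygen sums to 2.15620; scaling by 4/2.15620 = 1.85512 puts the formula on 4 O.
Si: 0.53842 × 1.85512 = 0.999 atoms per formula unit.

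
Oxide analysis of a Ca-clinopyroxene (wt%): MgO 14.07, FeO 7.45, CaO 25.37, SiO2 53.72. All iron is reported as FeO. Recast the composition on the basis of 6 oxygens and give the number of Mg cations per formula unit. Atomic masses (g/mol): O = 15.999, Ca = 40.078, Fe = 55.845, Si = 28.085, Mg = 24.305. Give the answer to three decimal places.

14.07 wt% MgO ÷ 40.304 g/mol = 0.34910 mol, giving 0.34910 Mg and 0.34910 O.
7.45 wt% FeO ÷ 71.844 g/mol = 0.10370 mol, giving 0.10370 Fe and 0.10370 O.
25.37 wt% CaO ÷ 56.077 g/mol = 0.45241 mol, giving 0.45241 Ca and 0.45241 O.
53.72 wt% SiO2 ÷ 60.083 g/mol = 0.89410 mol, giving 0.89410 Si and 1.78820 O.
Oxygen sums to 2.69341; scaling by 6/2.69341 = 2.22766 puts the formula on 6 O.
Mg: 0.34910 × 2.22766 = 0.778 atoms per formula unit.

0.778 Mg apfu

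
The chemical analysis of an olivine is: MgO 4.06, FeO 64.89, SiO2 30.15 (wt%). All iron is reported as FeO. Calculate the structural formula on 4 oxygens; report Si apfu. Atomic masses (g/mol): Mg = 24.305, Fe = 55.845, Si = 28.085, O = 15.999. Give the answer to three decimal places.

1.000 Si apfu

MgO (M=40.304): mol = 0.10073; Mg = 0.10073, O = 0.10073.
FeO (M=71.844): mol = 0.90321; Fe = 0.90321, O = 0.90321.
SiO2 (M=60.083): mol = 0.50181; Si = 0.50181, O = 1.00362.
ΣO = 2.00756; factor = 4/ΣO = 1.99247.
Si apfu = 0.50181 × 1.99247 = 1.000.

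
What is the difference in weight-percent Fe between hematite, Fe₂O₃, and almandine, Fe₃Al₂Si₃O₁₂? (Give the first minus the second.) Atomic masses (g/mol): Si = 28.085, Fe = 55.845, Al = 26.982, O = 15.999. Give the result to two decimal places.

36.28 percentage points

First mineral: 111.690 g Fe in 159.687 g formula = 69.94 wt% Fe.
Second mineral: 167.535 g Fe in 497.742 g formula = 33.66 wt% Fe.
69.94% − 33.66% gives a difference of 36.28 percentage points.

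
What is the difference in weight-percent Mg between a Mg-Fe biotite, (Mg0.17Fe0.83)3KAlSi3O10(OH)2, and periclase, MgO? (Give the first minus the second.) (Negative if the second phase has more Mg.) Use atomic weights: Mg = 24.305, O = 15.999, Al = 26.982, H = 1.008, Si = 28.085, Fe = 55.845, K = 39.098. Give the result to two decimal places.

First mineral: 12.396 g Mg in 495.789 g formula = 2.50 wt% Mg.
Second mineral: 24.305 g Mg in 40.304 g formula = 60.30 wt% Mg.
2.50% − 60.30% gives a difference of -57.80 percentage points.

-57.80 percentage points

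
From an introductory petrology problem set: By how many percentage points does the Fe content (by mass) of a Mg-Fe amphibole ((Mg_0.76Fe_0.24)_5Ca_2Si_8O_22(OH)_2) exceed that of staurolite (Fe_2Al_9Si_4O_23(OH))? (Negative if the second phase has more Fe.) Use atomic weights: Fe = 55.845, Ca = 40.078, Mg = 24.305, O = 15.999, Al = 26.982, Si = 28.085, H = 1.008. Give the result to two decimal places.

First mineral: 67.014 g Fe in 850.201 g formula = 7.88 wt% Fe.
Second mineral: 111.690 g Fe in 851.852 g formula = 13.11 wt% Fe.
7.88% − 13.11% gives a difference of -5.23 percentage points.

-5.23 percentage points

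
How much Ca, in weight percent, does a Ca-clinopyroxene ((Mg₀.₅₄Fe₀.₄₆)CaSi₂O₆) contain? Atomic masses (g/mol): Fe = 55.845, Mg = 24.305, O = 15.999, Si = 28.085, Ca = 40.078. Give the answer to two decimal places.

Molar mass of (Mg₀.₅₄Fe₀.₄₆)CaSi₂O₆: 0.54·24.305 + 0.46·55.845 + 1·40.078 + 2·28.085 + 6·15.999 = 231.055 g/mol.
Mass of Ca per formula unit: 1 × 40.078 = 40.078 g.
Weight fraction Ca = 40.078 / 231.055 = 0.1735.

17.35 weight percent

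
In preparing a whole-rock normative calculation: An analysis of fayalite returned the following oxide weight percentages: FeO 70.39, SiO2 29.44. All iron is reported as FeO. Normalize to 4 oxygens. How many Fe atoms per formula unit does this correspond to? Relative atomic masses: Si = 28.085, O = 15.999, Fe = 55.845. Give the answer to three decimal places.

2.000 Fe apfu

FeO (M=71.844): mol = 0.97976; Fe = 0.97976, O = 0.97976.
SiO2 (M=60.083): mol = 0.48999; Si = 0.48999, O = 0.97998.
ΣO = 1.95974; factor = 4/ΣO = 2.04109.
Fe apfu = 0.97976 × 2.04109 = 2.000.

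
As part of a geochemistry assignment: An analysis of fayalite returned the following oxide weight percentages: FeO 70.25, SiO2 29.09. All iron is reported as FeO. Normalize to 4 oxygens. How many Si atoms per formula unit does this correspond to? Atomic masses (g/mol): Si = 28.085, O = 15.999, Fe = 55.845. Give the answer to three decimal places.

FeO: 70.25/71.844 = 0.97781 mol → 0.97781 mol Fe, 0.97781 mol O.
SiO2: 29.09/60.083 = 0.48416 mol → 0.48416 mol Si, 0.96832 mol O.
Total oxygen = 1.94613 mol. Normalization factor = 4/1.94613 = 2.05536.
Si per 4 O = 0.48416 × 2.05536 = 0.995.

0.995 Si apfu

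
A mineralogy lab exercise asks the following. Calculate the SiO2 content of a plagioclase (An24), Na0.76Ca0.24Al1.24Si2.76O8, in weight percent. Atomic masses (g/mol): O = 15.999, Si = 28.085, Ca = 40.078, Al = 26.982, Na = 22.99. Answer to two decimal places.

Molar mass of Na0.76Ca0.24Al1.24Si2.76O8 = 0.76*22.99 + 0.24*40.078 + 1.24*26.982 + 2.76*28.085 + 8*15.999 = 266.055 g/mol.
Each formula unit contains 2.76 Si, equivalent to 2.76/1 = 2.7600 mol SiO2.
M(SiO2) = 1×28.085 + 2×15.999 = 60.083 g/mol.
Mass of SiO2 per formula unit = 2.7600 × 60.083 = 165.829 g.
SiO2 wt% = 165.829 / 266.055 × 100 = 62.33%.

62.33 wt%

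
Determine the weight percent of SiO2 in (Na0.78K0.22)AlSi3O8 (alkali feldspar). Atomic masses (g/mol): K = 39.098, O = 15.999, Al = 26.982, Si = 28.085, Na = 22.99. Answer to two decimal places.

67.82 wt%

Formula mass = 265.763 g/mol.
3 Si → 3.0000 mol SiO2 per formula unit; M(SiO2) = 60.083, so SiO2 mass = 180.249 g.
180.249/265.763 × 100 = 67.82 wt%.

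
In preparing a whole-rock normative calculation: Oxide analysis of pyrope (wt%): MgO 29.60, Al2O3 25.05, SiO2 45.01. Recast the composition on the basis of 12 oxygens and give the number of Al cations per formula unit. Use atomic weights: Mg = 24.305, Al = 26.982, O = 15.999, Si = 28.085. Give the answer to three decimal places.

MgO (M=40.304): mol = 0.73442; Mg = 0.73442, O = 0.73442.
Al2O3 (M=101.961): mol = 0.24568; Al = 0.49136, O = 0.73704.
SiO2 (M=60.083): mol = 0.74913; Si = 0.74913, O = 1.49826.
ΣO = 2.96972; factor = 12/ΣO = 4.04078.
Al apfu = 0.49136 × 4.04078 = 1.985.

1.985 Al apfu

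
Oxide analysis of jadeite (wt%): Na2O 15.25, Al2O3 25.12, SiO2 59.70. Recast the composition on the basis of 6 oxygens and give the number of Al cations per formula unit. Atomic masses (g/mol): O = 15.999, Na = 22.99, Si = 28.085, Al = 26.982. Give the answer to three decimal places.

0.995 Al apfu

Na2O: 15.25/61.979 = 0.24605 mol → 0.49210 mol Na, 0.24605 mol O.
Al2O3: 25.12/101.961 = 0.24637 mol → 0.49274 mol Al, 0.73911 mol O.
SiO2: 59.70/60.083 = 0.99363 mol → 0.99363 mol Si, 1.98726 mol O.
Total oxygen = 2.97242 mol. Normalization factor = 6/2.97242 = 2.01856.
Al per 6 O = 0.49274 × 2.01856 = 0.995.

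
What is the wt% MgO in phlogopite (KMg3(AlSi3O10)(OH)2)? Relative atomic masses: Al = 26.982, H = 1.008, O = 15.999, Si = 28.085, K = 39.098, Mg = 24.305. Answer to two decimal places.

28.98 wt%

Formula mass = 417.254 g/mol.
3 Mg → 3.0000 mol MgO per formula unit; M(MgO) = 40.304, so MgO mass = 120.912 g.
120.912/417.254 × 100 = 28.98 wt%.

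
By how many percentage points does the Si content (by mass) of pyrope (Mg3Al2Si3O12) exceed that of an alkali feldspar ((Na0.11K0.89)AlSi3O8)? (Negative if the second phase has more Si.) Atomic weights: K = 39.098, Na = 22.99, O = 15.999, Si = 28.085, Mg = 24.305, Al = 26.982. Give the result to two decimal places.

-9.57 percentage points

First mineral: 84.255 g Si in 403.122 g formula = 20.90 wt% Si.
Second mineral: 84.255 g Si in 276.555 g formula = 30.47 wt% Si.
20.90% − 30.47% gives a difference of -9.57 percentage points.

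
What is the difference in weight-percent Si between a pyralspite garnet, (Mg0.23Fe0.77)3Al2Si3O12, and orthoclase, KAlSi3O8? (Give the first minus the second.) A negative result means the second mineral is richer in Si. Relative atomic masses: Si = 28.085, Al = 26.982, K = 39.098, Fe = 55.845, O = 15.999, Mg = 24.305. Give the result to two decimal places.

-12.57 percentage points

M((Mg0.23Fe0.77)3Al2Si3O12) = 475.979 g/mol, so wt% Si = 84.255/475.979 × 100 = 17.70%.
M(KAlSi3O8) = 278.327 g/mol, so wt% Si = 84.255/278.327 × 100 = 30.27%.
17.70 − 30.27 = -12.57 pp.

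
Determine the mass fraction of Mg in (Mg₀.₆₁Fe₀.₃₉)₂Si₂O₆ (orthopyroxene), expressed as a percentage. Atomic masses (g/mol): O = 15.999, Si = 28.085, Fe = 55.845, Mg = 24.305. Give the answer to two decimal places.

13.16 mass %

Molar mass of (Mg₀.₆₁Fe₀.₃₉)₂Si₂O₆: 1.22·24.305 + 0.78·55.845 + 2·28.085 + 6·15.999 = 225.375 g/mol.
Mass of Mg per formula unit: 1.22 × 24.305 = 29.652 g.
Weight fraction Mg = 29.652 / 225.375 = 0.1316.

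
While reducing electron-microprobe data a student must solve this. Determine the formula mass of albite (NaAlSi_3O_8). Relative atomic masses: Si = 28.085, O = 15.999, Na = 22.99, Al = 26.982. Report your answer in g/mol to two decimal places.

The formula mass is the sum 1×22.99 + 1×26.982 + 3×28.085 + 8×15.999.

262.22 g/mol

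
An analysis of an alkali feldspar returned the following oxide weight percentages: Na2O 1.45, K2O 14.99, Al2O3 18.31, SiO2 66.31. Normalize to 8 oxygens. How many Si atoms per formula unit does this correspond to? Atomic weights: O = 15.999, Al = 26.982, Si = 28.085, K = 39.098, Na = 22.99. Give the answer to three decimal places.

Na2O (M=61.979): mol = 0.02340; Na = 0.04680, O = 0.02340.
K2O (M=94.195): mol = 0.15914; K = 0.31828, O = 0.15914.
Al2O3 (M=101.961): mol = 0.17958; Al = 0.35916, O = 0.53874.
SiO2 (M=60.083): mol = 1.10364; Si = 1.10364, O = 2.20728.
ΣO = 2.92856; factor = 8/ΣO = 2.73172.
Si apfu = 1.10364 × 2.73172 = 3.015.

3.015 Si apfu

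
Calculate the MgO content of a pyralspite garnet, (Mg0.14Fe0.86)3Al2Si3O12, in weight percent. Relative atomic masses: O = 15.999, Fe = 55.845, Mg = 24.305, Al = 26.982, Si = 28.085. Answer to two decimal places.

3.49 wt%

M((Mg0.14Fe0.86)3Al2Si3O12) = 484.495 g/mol; M(MgO) = 40.304 g/mol.
Moles MgO per formula unit = 0.42 Mg ÷ 1 = 0.4200.
MgO fraction = (0.4200 × 40.304) / 484.495 = 16.928/484.495 = 0.0349.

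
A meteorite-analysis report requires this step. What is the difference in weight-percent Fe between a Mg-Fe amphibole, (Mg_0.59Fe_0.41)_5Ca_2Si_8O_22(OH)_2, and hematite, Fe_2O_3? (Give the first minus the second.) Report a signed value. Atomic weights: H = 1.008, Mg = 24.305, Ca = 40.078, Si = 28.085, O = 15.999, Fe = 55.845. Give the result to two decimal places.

M((Mg_0.59Fe_0.41)_5Ca_2Si_8O_22(OH)_2) = 877.010 g/mol, so wt% Fe = 114.482/877.010 × 100 = 13.05%.
M(Fe_2O_3) = 159.687 g/mol, so wt% Fe = 111.690/159.687 × 100 = 69.94%.
13.05 − 69.94 = -56.89 pp.

-56.89 percentage points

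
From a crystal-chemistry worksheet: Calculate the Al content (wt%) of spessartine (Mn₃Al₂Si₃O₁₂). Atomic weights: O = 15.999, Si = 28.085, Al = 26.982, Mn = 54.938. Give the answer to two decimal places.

10.90 wt%

M(Mn₃Al₂Si₃O₁₂) = 495.021 g/mol.
Al contributes 2 × 26.982 = 53.964 g per mole.
53.964/495.021 = 0.1090 → 10.90%.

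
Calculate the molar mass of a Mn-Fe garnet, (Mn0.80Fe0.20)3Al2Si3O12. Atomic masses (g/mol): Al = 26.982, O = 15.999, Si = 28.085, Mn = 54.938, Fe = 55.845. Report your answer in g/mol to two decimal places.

495.57 g/mol

The formula mass is the sum 2.40*54.938 + 0.60*55.845 + 2*26.982 + 3*28.085 + 12*15.999.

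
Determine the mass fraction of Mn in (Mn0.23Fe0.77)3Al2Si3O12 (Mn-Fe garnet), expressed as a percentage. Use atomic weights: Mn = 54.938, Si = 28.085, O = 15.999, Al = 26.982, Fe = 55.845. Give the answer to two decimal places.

M((Mn0.23Fe0.77)3Al2Si3O12) = 497.116 g/mol.
Mn contributes 0.69 × 54.938 = 37.907 g per mole.
37.907/497.116 = 0.0763 → 7.63%.

7.63 wt%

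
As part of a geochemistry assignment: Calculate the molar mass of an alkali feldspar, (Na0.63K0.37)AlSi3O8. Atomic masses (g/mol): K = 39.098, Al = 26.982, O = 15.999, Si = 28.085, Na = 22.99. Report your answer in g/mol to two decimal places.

268.18 g/mol

Na: 0.63 × 22.99 = 14.4837
K: 0.37 × 39.098 = 14.4663
Al: 1 × 26.982 = 26.9820
Si: 3 × 28.085 = 84.2550
O: 8 × 15.999 = 127.9920
Summing the contributions gives the formula mass.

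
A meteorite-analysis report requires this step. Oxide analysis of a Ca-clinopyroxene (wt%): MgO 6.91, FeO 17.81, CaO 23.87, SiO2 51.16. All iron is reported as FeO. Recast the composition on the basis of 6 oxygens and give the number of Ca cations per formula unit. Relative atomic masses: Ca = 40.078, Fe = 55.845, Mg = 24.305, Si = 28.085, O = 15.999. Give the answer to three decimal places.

1.002 Ca apfu

MgO (M=40.304): mol = 0.17145; Mg = 0.17145, O = 0.17145.
FeO (M=71.844): mol = 0.24790; Fe = 0.24790, O = 0.24790.
CaO (M=56.077): mol = 0.42566; Ca = 0.42566, O = 0.42566.
SiO2 (M=60.083): mol = 0.85149; Si = 0.85149, O = 1.70298.
ΣO = 2.54799; factor = 6/ΣO = 2.35480.
Ca apfu = 0.42566 × 2.35480 = 1.002.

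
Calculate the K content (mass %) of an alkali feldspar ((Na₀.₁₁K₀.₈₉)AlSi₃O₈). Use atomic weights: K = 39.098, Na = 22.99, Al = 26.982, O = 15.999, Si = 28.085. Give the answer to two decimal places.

Molar mass of (Na₀.₁₁K₀.₈₉)AlSi₃O₈: 0.11·22.99 + 0.89·39.098 + 1·26.982 + 3·28.085 + 8·15.999 = 276.555 g/mol.
Mass of K per formula unit: 0.89 × 39.098 = 34.797 g.
Weight fraction K = 34.797 / 276.555 = 0.1258.

12.58 mass %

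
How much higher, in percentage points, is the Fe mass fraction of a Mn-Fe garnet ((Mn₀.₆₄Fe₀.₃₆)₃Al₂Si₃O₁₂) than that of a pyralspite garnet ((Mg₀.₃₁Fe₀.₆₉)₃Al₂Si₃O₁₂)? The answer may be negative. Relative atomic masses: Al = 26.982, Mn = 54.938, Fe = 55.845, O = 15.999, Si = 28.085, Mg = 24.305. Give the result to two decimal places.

-12.52 percentage points

First mineral: 60.313 g Fe in 496.001 g formula = 12.16 wt% Fe.
Second mineral: 115.599 g Fe in 468.410 g formula = 24.68 wt% Fe.
12.16% − 24.68% gives a difference of -12.52 percentage points.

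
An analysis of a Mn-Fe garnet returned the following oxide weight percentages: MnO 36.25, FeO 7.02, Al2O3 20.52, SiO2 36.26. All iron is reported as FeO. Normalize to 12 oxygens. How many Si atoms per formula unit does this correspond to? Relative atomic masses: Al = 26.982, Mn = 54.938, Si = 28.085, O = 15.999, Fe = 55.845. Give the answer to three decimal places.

2.993 Si apfu

36.25 wt% MnO ÷ 70.937 g/mol = 0.51102 mol, giving 0.51102 Mn and 0.51102 O.
7.02 wt% FeO ÷ 71.844 g/mol = 0.09771 mol, giving 0.09771 Fe and 0.09771 O.
20.52 wt% Al2O3 ÷ 101.961 g/mol = 0.20125 mol, giving 0.40250 Al and 0.60375 O.
36.26 wt% SiO2 ÷ 60.083 g/mol = 0.60350 mol, giving 0.60350 Si and 1.20700 O.
Oxygen sums to 2.41948; scaling by 12/2.41948 = 4.95974 puts the formula on 12 O.
Si: 0.60350 × 4.95974 = 2.993 atoms per formula unit.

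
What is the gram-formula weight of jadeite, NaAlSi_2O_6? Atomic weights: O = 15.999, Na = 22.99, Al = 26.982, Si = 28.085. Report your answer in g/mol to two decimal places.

Na: 1 × 22.99 = 22.9900
Al: 1 × 26.982 = 26.9820
Si: 2 × 28.085 = 56.1700
O: 6 × 15.999 = 95.9940
Summing the contributions gives the formula mass.

202.14 g/mol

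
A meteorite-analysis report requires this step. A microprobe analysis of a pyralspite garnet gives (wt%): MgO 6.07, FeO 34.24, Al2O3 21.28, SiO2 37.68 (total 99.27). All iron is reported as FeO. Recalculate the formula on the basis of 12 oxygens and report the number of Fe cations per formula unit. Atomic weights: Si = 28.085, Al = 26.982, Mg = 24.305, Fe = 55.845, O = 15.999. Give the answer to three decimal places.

6.07 wt% MgO ÷ 40.304 g/mol = 0.15061 mol, giving 0.15061 Mg and 0.15061 O.
34.24 wt% FeO ÷ 71.844 g/mol = 0.47659 mol, giving 0.47659 Fe and 0.47659 O.
21.28 wt% Al2O3 ÷ 101.961 g/mol = 0.20871 mol, giving 0.41742 Al and 0.62613 O.
37.68 wt% SiO2 ÷ 60.083 g/mol = 0.62713 mol, giving 0.62713 Si and 1.25426 O.
Oxygen sums to 2.50759; scaling by 12/2.50759 = 4.78547 puts the formula on 12 O.
Fe: 0.47659 × 4.78547 = 2.281 atoms per formula unit.

2.281 Fe apfu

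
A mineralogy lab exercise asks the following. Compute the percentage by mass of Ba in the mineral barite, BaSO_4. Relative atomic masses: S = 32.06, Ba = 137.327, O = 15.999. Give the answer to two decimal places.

Molar mass of BaSO_4: 1*137.327 + 1*32.06 + 4*15.999 = 233.383 g/mol.
Mass of Ba per formula unit: 1 × 137.327 = 137.327 g.
Weight fraction Ba = 137.327 / 233.383 = 0.5884.

58.84 weight percent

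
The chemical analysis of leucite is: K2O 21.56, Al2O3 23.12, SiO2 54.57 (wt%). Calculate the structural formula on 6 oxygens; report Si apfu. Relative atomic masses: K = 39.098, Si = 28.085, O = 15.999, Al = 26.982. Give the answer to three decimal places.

1.999 Si apfu

K2O: 21.56/94.195 = 0.22889 mol → 0.45778 mol K, 0.22889 mol O.
Al2O3: 23.12/101.961 = 0.22675 mol → 0.45350 mol Al, 0.68025 mol O.
SiO2: 54.57/60.083 = 0.90824 mol → 0.90824 mol Si, 1.81648 mol O.
Total oxygen = 2.72562 mol. Normalization factor = 6/2.72562 = 2.20133.
Si per 6 O = 0.90824 × 2.20133 = 1.999.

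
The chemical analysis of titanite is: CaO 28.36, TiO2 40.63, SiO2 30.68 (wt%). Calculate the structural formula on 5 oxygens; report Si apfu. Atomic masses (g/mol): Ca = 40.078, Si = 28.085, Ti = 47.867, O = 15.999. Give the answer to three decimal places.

CaO: 28.36/56.077 = 0.50573 mol → 0.50573 mol Ca, 0.50573 mol O.
TiO2: 40.63/79.865 = 0.50873 mol → 0.50873 mol Ti, 1.01746 mol O.
SiO2: 30.68/60.083 = 0.51063 mol → 0.51063 mol Si, 1.02126 mol O.
Total oxygen = 2.54445 mol. Normalization factor = 5/2.54445 = 1.96506.
Si per 5 O = 0.51063 × 1.96506 = 1.003.

1.003 Si apfu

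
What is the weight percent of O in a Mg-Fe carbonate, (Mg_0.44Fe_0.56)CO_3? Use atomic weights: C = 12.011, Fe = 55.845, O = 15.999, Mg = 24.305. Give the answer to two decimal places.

47.07 weight percent

Formula mass = 0.44*24.305 + 0.56*55.845 + 1*12.011 + 3*15.999 = 101.975 g/mol, of which 47.997 g is O.
So O makes up 47.997/101.975 = 0.4707 of the mass, i.e. 47.07%.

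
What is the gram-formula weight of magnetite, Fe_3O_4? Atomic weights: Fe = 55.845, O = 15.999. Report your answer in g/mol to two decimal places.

231.53 g/mol

Fe: 3 × 55.845 = 167.5350
O: 4 × 15.999 = 63.9960
Summing the contributions gives the formula mass.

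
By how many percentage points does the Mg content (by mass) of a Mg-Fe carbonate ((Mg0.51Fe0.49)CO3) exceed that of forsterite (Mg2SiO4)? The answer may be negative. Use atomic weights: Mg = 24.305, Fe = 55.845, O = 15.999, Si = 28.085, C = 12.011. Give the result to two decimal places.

Mg in (Mg0.51Fe0.49)CO3: molar mass 99.768 g/mol; 0.51×24.305 = 12.396 g → 12.42 wt%.
Mg in Mg2SiO4: molar mass 140.691 g/mol; 2×24.305 = 48.610 g → 34.55 wt%.
Difference = 12.42 − 34.55 = -22.13 percentage points.

-22.13 percentage points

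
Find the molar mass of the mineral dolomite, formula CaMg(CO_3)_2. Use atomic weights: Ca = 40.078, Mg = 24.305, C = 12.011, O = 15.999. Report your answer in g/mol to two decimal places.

Ca: 1 × 40.078 = 40.0780
Mg: 1 × 24.305 = 24.3050
C: 2 × 12.011 = 24.0220
O: 6 × 15.999 = 95.9940
Summing the contributions gives the formula mass.

184.40 g/mol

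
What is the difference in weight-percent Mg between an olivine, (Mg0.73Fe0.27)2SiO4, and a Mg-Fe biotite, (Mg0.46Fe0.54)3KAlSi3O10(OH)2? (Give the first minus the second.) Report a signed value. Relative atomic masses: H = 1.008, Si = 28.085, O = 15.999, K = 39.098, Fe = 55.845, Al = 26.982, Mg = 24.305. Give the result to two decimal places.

M((Mg0.73Fe0.27)2SiO4) = 157.723 g/mol, so wt% Mg = 35.485/157.723 × 100 = 22.50%.
M((Mg0.46Fe0.54)3KAlSi3O10(OH)2) = 468.349 g/mol, so wt% Mg = 33.541/468.349 × 100 = 7.16%.
22.50 − 7.16 = 15.34 pp.

15.34 percentage points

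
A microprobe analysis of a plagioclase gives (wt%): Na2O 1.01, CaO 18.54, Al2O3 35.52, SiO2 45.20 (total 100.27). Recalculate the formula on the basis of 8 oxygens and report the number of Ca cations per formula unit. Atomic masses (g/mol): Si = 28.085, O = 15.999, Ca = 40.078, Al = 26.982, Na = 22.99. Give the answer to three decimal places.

0.913 Ca apfu

Na2O: 1.01/61.979 = 0.01630 mol → 0.03260 mol Na, 0.01630 mol O.
CaO: 18.54/56.077 = 0.33062 mol → 0.33062 mol Ca, 0.33062 mol O.
Al2O3: 35.52/101.961 = 0.34837 mol → 0.69674 mol Al, 1.04511 mol O.
SiO2: 45.20/60.083 = 0.75229 mol → 0.75229 mol Si, 1.50458 mol O.
Total oxygen = 2.89661 mol. Normalization factor = 8/2.89661 = 2.76185.
Ca per 8 O = 0.33062 × 2.76185 = 0.913.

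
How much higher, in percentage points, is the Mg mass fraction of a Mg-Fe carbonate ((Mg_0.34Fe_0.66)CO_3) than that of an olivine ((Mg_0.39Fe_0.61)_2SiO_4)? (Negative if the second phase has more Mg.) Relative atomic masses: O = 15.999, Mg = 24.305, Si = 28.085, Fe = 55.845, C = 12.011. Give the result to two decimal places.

Mg in (Mg_0.34Fe_0.66)CO_3: molar mass 105.129 g/mol; 0.34×24.305 = 8.264 g → 7.86 wt%.
Mg in (Mg_0.39Fe_0.61)_2SiO_4: molar mass 179.170 g/mol; 0.78×24.305 = 18.958 g → 10.58 wt%.
Difference = 7.86 − 10.58 = -2.72 percentage points.

-2.72 percentage points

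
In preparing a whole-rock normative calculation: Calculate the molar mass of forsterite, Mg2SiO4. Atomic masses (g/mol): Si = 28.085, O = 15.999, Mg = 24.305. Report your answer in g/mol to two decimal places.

140.69 g/mol

The formula mass is the sum 2·24.305 + 1·28.085 + 4·15.999.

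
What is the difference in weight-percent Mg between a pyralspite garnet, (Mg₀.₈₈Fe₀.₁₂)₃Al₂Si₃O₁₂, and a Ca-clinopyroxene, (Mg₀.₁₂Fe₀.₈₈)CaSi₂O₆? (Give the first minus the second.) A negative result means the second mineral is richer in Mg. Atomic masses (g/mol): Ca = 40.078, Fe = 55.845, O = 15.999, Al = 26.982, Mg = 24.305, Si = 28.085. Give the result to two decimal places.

First mineral: 64.165 g Mg in 414.476 g formula = 15.48 wt% Mg.
Second mineral: 2.917 g Mg in 244.302 g formula = 1.19 wt% Mg.
15.48% − 1.19% gives a difference of 14.29 percentage points.

14.29 percentage points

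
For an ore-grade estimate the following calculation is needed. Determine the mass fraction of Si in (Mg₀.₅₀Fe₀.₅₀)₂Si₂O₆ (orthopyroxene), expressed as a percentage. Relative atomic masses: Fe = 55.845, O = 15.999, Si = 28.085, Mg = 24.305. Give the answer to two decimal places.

M((Mg₀.₅₀Fe₀.₅₀)₂Si₂O₆) = 232.314 g/mol.
Si contributes 2 × 28.085 = 56.170 g per mole.
56.170/232.314 = 0.2418 → 24.18%.

24.18 weight percent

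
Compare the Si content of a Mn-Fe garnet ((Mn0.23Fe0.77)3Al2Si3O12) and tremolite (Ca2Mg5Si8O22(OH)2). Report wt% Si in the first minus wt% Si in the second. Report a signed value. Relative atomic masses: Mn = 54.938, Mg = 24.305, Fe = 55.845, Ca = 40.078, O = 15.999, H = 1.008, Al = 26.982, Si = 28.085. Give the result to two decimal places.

-10.71 percentage points

M((Mn0.23Fe0.77)3Al2Si3O12) = 497.116 g/mol, so wt% Si = 84.255/497.116 × 100 = 16.95%.
M(Ca2Mg5Si8O22(OH)2) = 812.353 g/mol, so wt% Si = 224.680/812.353 × 100 = 27.66%.
16.95 − 27.66 = -10.71 pp.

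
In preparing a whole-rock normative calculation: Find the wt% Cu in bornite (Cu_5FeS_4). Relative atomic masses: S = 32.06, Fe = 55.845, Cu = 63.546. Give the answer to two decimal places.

M(Cu_5FeS_4) = 501.815 g/mol.
Cu contributes 5 × 63.546 = 317.730 g per mole.
317.730/501.815 = 0.6332 → 63.32%.

63.32 mass %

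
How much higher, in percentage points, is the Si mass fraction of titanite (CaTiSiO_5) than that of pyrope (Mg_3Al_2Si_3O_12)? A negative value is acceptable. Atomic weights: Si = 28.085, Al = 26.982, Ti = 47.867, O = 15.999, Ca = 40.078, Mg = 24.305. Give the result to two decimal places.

M(CaTiSiO_5) = 196.025 g/mol, so wt% Si = 28.085/196.025 × 100 = 14.33%.
M(Mg_3Al_2Si_3O_12) = 403.122 g/mol, so wt% Si = 84.255/403.122 × 100 = 20.90%.
14.33 − 20.90 = -6.57 pp.

-6.57 percentage points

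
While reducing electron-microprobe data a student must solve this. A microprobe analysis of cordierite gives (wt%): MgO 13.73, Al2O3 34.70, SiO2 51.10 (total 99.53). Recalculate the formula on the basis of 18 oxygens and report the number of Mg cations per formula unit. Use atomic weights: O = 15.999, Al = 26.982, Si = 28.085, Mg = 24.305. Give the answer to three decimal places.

2.002 Mg apfu

MgO (M=40.304): mol = 0.34066; Mg = 0.34066, O = 0.34066.
Al2O3 (M=101.961): mol = 0.34033; Al = 0.68066, O = 1.02099.
SiO2 (M=60.083): mol = 0.85049; Si = 0.85049, O = 1.70098.
ΣO = 3.06263; factor = 18/ΣO = 5.87730.
Mg apfu = 0.34066 × 5.87730 = 2.002.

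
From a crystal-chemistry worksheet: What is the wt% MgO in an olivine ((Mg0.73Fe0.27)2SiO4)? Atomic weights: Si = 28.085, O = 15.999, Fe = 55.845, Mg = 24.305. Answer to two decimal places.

37.31 wt%

Molar mass of (Mg0.73Fe0.27)2SiO4 = 1.46×24.305 + 0.54×55.845 + 1×28.085 + 4×15.999 = 157.723 g/mol.
Each formula unit contains 1.46 Mg, equivalent to 1.46/1 = 1.4600 mol MgO.
M(MgO) = 1×24.305 + 1×15.999 = 40.304 g/mol.
Mass of MgO per formula unit = 1.4600 × 40.304 = 58.844 g.
MgO wt% = 58.844 / 157.723 × 100 = 37.31%.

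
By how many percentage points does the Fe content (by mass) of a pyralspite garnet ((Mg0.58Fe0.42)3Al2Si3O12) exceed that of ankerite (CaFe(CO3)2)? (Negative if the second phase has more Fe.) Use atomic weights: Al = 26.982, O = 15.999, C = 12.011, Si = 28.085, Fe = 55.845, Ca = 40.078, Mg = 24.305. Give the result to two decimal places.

First mineral: 70.365 g Fe in 442.862 g formula = 15.89 wt% Fe.
Second mineral: 55.845 g Fe in 215.939 g formula = 25.86 wt% Fe.
15.89% − 25.86% gives a difference of -9.97 percentage points.

-9.97 percentage points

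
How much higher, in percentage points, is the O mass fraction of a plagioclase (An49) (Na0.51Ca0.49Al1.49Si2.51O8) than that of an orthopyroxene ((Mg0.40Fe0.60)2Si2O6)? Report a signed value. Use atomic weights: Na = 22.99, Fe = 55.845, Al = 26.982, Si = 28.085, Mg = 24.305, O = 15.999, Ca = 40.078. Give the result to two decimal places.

7.17 percentage points

O in Na0.51Ca0.49Al1.49Si2.51O8: molar mass 270.052 g/mol; 8×15.999 = 127.992 g → 47.40 wt%.
O in (Mg0.40Fe0.60)2Si2O6: molar mass 238.622 g/mol; 6×15.999 = 95.994 g → 40.23 wt%.
Difference = 47.40 − 40.23 = 7.17 percentage points.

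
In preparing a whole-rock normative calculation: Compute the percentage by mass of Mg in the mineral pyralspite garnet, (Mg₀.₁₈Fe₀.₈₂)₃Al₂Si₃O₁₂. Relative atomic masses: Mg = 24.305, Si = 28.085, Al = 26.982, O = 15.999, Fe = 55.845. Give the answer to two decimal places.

2.73 mass %

Molar mass of (Mg₀.₁₈Fe₀.₈₂)₃Al₂Si₃O₁₂: 0.54×24.305 + 2.46×55.845 + 2×26.982 + 3×28.085 + 12×15.999 = 480.710 g/mol.
Mass of Mg per formula unit: 0.54 × 24.305 = 13.125 g.
Weight fraction Mg = 13.125 / 480.710 = 0.0273.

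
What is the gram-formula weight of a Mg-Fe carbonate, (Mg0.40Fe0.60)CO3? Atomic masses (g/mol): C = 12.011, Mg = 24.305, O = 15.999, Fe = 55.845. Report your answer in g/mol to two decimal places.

Mg: 0.40 × 24.305 = 9.7220
Fe: 0.60 × 55.845 = 33.5070
C: 1 × 12.011 = 12.0110
O: 3 × 15.999 = 47.9970
Summing the contributions gives the formula mass.

103.24 g/mol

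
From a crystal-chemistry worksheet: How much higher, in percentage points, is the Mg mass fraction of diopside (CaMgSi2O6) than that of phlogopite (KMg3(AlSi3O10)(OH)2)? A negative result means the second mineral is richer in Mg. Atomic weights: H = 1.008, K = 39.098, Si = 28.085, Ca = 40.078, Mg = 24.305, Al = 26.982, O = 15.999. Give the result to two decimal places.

-6.25 percentage points

First mineral: 24.305 g Mg in 216.547 g formula = 11.22 wt% Mg.
Second mineral: 72.915 g Mg in 417.254 g formula = 17.47 wt% Mg.
11.22% − 17.47% gives a difference of -6.25 percentage points.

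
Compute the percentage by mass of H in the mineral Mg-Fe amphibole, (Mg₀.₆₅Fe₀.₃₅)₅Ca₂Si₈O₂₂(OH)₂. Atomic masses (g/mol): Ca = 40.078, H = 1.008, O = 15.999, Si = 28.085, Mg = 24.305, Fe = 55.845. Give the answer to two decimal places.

M((Mg₀.₆₅Fe₀.₃₅)₅Ca₂Si₈O₂₂(OH)₂) = 867.548 g/mol.
H contributes 2 × 1.008 = 2.016 g per mole.
2.016/867.548 = 0.0023 → 0.23%.

0.23 weight percent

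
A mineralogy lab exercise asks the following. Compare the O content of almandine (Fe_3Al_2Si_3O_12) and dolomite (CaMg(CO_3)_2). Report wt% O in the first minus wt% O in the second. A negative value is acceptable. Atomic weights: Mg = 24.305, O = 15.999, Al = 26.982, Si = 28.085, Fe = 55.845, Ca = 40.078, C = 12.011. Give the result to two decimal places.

-13.49 percentage points

M(Fe_3Al_2Si_3O_12) = 497.742 g/mol, so wt% O = 191.988/497.742 × 100 = 38.57%.
M(CaMg(CO_3)_2) = 184.399 g/mol, so wt% O = 95.994/184.399 × 100 = 52.06%.
38.57 − 52.06 = -13.49 pp.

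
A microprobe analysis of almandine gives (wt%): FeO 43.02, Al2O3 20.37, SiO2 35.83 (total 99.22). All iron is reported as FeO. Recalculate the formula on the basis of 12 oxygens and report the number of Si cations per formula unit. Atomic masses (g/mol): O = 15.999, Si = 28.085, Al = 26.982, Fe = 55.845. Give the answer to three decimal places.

2.993 Si apfu

FeO: 43.02/71.844 = 0.59880 mol → 0.59880 mol Fe, 0.59880 mol O.
Al2O3: 20.37/101.961 = 0.19978 mol → 0.39956 mol Al, 0.59934 mol O.
SiO2: 35.83/60.083 = 0.59634 mol → 0.59634 mol Si, 1.19268 mol O.
Total oxygen = 2.39082 mol. Normalization factor = 12/2.39082 = 5.01920.
Si per 12 O = 0.59634 × 5.01920 = 2.993.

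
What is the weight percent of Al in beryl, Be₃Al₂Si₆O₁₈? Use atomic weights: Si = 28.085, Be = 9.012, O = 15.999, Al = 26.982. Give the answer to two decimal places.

Molar mass of Be₃Al₂Si₆O₁₈: 3*9.012 + 2*26.982 + 6*28.085 + 18*15.999 = 537.492 g/mol.
Mass of Al per formula unit: 2 × 26.982 = 53.964 g.
Weight fraction Al = 53.964 / 537.492 = 0.1004.

10.04 wt%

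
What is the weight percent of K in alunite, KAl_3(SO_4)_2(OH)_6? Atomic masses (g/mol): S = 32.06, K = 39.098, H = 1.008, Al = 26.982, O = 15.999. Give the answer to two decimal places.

9.44 weight percent

Formula mass = 1×39.098 + 3×26.982 + 2×32.06 + 14×15.999 + 6×1.008 = 414.198 g/mol, of which 39.098 g is K.
So K makes up 39.098/414.198 = 0.0944 of the mass, i.e. 9.44%.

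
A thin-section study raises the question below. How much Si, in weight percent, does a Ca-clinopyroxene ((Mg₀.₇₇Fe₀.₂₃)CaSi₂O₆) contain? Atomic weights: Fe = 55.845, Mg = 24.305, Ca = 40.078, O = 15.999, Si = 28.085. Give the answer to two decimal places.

25.10 weight percent

M((Mg₀.₇₇Fe₀.₂₃)CaSi₂O₆) = 223.801 g/mol.
Si contributes 2 × 28.085 = 56.170 g per mole.
56.170/223.801 = 0.2510 → 25.10%.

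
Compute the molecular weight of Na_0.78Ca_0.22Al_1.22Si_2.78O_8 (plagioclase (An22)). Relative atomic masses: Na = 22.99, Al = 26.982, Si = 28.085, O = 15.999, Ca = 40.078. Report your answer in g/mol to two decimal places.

265.74 g/mol

The formula mass is the sum 0.78(22.99) + 0.22(40.078) + 1.22(26.982) + 2.78(28.085) + 8(15.999).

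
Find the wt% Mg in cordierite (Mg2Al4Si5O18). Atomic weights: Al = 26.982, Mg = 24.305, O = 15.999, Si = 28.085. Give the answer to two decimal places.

Formula mass = 2·24.305 + 4·26.982 + 5·28.085 + 18·15.999 = 584.945 g/mol, of which 48.610 g is Mg.
So Mg makes up 48.610/584.945 = 0.0831 of the mass, i.e. 8.31%.

8.31 mass %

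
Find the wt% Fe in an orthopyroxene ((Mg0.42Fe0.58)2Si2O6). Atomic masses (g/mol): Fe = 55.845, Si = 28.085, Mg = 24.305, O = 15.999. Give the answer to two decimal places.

Formula mass = 0.84×24.305 + 1.16×55.845 + 2×28.085 + 6×15.999 = 237.360 g/mol, of which 64.780 g is Fe.
So Fe makes up 64.780/237.360 = 0.2729 of the mass, i.e. 27.29%.

27.29 wt%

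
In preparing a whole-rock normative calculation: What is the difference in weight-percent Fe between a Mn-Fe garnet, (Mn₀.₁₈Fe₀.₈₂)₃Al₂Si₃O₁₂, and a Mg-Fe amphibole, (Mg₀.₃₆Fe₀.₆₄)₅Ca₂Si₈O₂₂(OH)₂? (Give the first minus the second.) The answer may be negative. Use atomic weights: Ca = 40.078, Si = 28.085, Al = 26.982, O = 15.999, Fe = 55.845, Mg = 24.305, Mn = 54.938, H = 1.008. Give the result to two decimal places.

8.06 percentage points

M((Mn₀.₁₈Fe₀.₈₂)₃Al₂Si₃O₁₂) = 497.252 g/mol, so wt% Fe = 137.379/497.252 × 100 = 27.63%.
M((Mg₀.₃₆Fe₀.₆₄)₅Ca₂Si₈O₂₂(OH)₂) = 913.281 g/mol, so wt% Fe = 178.704/913.281 × 100 = 19.57%.
27.63 − 19.57 = 8.06 pp.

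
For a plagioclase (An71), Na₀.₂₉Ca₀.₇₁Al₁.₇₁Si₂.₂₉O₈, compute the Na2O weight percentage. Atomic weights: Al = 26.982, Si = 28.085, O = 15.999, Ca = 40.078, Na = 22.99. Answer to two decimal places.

3.29 wt%

Molar mass of Na₀.₂₉Ca₀.₇₁Al₁.₇₁Si₂.₂₉O₈ = 0.29·22.99 + 0.71·40.078 + 1.71·26.982 + 2.29·28.085 + 8·15.999 = 273.568 g/mol.
Each formula unit contains 0.29 Na, equivalent to 0.29/2 = 0.1450 mol Na2O.
M(Na2O) = 2×22.99 + 1×15.999 = 61.979 g/mol.
Mass of Na2O per formula unit = 0.1450 × 61.979 = 8.987 g.
Na2O wt% = 8.987 / 273.568 × 100 = 3.29%.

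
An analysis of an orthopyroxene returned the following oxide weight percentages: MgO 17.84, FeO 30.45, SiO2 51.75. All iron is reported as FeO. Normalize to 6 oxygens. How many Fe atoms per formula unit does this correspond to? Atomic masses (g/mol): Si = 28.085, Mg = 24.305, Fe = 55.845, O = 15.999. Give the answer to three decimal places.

0.982 Fe apfu

MgO (M=40.304): mol = 0.44264; Mg = 0.44264, O = 0.44264.
FeO (M=71.844): mol = 0.42383; Fe = 0.42383, O = 0.42383.
SiO2 (M=60.083): mol = 0.86131; Si = 0.86131, O = 1.72262.
ΣO = 2.58909; factor = 6/ΣO = 2.31742.
Fe apfu = 0.42383 × 2.31742 = 0.982.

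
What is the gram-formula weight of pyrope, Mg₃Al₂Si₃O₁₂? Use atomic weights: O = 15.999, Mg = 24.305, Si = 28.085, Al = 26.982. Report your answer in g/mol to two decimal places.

The formula mass is the sum 3×24.305 + 2×26.982 + 3×28.085 + 12×15.999.

403.12 g/mol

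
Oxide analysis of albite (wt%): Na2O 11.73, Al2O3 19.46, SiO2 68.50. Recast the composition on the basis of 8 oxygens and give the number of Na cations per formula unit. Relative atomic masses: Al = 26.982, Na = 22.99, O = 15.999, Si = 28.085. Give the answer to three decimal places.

0.995 Na apfu

11.73 wt% Na2O ÷ 61.979 g/mol = 0.18926 mol, giving 0.37852 Na and 0.18926 O.
19.46 wt% Al2O3 ÷ 101.961 g/mol = 0.19086 mol, giving 0.38172 Al and 0.57258 O.
68.50 wt% SiO2 ÷ 60.083 g/mol = 1.14009 mol, giving 1.14009 Si and 2.28018 O.
Oxygen sums to 3.04202; scaling by 8/3.04202 = 2.62983 puts the formula on 8 O.
Na: 0.37852 × 2.62983 = 0.995 atoms per formula unit.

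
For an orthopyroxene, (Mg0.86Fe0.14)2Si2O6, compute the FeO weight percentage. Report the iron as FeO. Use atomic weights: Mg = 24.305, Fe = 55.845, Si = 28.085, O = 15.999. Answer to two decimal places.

Molar mass of (Mg0.86Fe0.14)2Si2O6 = 1.72*24.305 + 0.28*55.845 + 2*28.085 + 6*15.999 = 209.605 g/mol.
Each formula unit contains 0.28 Fe, equivalent to 0.28/1 = 0.2800 mol FeO.
M(FeO) = 1×55.845 + 1×15.999 = 71.844 g/mol.
Mass of FeO per formula unit = 0.2800 × 71.844 = 20.116 g.
FeO wt% = 20.116 / 209.605 × 100 = 9.60%.

9.60 wt%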